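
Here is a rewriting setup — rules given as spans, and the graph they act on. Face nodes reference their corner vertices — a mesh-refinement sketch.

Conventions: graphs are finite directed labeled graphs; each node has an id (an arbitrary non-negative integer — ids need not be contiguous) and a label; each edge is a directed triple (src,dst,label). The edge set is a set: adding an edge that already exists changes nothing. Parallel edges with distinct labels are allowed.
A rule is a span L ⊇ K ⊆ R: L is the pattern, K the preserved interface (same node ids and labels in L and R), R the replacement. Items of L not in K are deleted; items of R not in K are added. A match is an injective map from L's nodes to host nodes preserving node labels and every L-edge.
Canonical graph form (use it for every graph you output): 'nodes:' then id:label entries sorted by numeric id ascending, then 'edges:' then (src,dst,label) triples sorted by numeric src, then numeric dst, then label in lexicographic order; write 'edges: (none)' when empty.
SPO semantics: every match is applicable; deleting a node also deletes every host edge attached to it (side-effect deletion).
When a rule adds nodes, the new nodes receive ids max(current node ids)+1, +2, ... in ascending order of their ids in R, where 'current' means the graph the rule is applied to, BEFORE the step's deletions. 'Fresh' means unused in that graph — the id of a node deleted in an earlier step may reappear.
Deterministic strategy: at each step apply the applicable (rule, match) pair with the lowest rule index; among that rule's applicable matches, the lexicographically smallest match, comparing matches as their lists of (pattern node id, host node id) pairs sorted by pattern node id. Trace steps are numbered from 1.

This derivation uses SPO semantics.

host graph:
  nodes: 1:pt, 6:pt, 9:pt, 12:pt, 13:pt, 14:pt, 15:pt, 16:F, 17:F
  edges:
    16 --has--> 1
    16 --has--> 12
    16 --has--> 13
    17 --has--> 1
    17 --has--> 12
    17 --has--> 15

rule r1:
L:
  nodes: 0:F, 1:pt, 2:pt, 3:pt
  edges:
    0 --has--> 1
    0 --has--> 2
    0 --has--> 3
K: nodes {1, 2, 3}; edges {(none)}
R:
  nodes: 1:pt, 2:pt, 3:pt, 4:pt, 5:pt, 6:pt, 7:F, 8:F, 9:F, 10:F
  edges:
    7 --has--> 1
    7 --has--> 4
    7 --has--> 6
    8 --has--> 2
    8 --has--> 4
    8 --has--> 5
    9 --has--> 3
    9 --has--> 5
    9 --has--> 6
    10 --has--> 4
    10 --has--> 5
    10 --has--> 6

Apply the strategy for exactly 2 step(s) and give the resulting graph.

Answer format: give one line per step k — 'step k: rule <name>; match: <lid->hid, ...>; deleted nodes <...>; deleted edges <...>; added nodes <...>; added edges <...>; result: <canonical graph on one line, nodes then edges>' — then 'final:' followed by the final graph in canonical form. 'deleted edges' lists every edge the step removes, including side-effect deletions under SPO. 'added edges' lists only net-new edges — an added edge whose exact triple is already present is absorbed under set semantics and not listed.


step 1: rule r1; match: 0->16, 1->1, 2->12, 3->13; deleted nodes 16; deleted edges (16,1,has); (16,12,has); (16,13,has); added nodes 18, 19, 20, 21, 22, 23, 24; added edges (21,1,has); (21,18,has); (21,20,has); (22,12,has); (22,18,has); (22,19,has); (23,13,has); (23,19,has); (23,20,has); (24,18,has); (24,19,has); (24,20,has); result: nodes: 1:pt, 6:pt, 9:pt, 12:pt, 13:pt, 14:pt, 15:pt, 17:F, 18:pt, 19:pt, 20:pt, 21:F, 22:F, 23:F, 24:F edges: (17,1,has); (17,12,has); (17,15,has); (21,1,has); (21,18,has); (21,20,has); (22,12,has); (22,18,has); (22,19,has); (23,13,has); (23,19,has); (23,20,has); (24,18,has); (24,19,has); (24,20,has)
step 2: rule r1; match: 0->17, 1->1, 2->12, 3->15; deleted nodes 17; deleted edges (17,1,has); (17,12,has); (17,15,has); added nodes 25, 26, 27, 28, 29, 30, 31; added edges (28,1,has); (28,25,has); (28,27,has); (29,12,has); (29,25,has); (29,26,has); (30,15,has); (30,26,has); (30,27,has); (31,25,has); (31,26,has); (31,27,has); result: nodes: 1:pt, 6:pt, 9:pt, 12:pt, 13:pt, 14:pt, 15:pt, 18:pt, 19:pt, 20:pt, 21:F, 22:F, 23:F, 24:F, 25:pt, 26:pt, 27:pt, 28:F, 29:F, 30:F, 31:F edges: (21,1,has); (21,18,has); (21,20,has); (22,12,has); (22,18,has); (22,19,has); (23,13,has); (23,19,has); (23,20,has); (24,18,has); (24,19,has); (24,20,has); (28,1,has); (28,25,has); (28,27,has); (29,12,has); (29,25,has); (29,26,has); (30,15,has); (30,26,has); (30,27,has); (31,25,has); (31,26,has); (31,27,has)
final:
nodes: 1:pt, 6:pt, 9:pt, 12:pt, 13:pt, 14:pt, 15:pt, 18:pt, 19:pt, 20:pt, 21:F, 22:F, 23:F, 24:F, 25:pt, 26:pt, 27:pt, 28:F, 29:F, 30:F, 31:F
edges: (21,1,has); (21,18,has); (21,20,has); (22,12,has); (22,18,has); (22,19,has); (23,13,has); (23,19,has); (23,20,has); (24,18,has); (24,19,has); (24,20,has); (28,1,has); (28,25,has); (28,27,has); (29,12,has); (29,25,has); (29,26,has); (30,15,has); (30,26,has); (30,27,has); (31,25,has); (31,26,has); (31,27,has)


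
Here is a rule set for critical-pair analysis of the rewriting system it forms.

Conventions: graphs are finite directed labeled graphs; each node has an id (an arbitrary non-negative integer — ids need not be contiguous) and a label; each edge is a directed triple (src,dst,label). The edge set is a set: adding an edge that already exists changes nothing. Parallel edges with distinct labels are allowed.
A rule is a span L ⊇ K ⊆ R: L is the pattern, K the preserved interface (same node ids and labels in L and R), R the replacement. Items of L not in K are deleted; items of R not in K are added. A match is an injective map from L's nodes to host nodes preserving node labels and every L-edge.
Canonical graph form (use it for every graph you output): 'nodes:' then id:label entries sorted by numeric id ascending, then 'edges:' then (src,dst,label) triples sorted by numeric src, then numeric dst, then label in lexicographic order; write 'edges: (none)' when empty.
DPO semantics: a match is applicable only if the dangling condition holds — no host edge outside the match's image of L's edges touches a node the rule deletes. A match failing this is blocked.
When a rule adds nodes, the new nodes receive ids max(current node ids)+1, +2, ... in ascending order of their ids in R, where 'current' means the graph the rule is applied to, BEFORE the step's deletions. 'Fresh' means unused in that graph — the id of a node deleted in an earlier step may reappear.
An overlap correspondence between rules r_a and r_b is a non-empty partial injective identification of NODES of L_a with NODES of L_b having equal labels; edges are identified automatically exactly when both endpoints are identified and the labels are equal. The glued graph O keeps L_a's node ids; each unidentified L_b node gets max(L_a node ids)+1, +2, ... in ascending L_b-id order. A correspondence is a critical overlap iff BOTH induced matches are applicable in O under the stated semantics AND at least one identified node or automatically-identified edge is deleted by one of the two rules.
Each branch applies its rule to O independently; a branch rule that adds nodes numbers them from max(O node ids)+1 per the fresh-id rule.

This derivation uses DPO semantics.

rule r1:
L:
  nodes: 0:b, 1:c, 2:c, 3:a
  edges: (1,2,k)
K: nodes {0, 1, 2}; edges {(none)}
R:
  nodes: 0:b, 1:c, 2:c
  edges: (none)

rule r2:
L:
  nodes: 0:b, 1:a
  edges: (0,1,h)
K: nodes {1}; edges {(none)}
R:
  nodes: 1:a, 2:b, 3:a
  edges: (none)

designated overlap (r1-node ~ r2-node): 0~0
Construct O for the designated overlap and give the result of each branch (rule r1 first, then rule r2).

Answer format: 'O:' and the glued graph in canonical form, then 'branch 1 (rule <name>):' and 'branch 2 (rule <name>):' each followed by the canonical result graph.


O:
nodes: 0:b, 1:c, 2:c, 3:a, 4:a
edges: (0,4,h); (1,2,k)
branch 1 (rule r1):
nodes: 0:b, 1:c, 2:c, 4:a
edges: (0,4,h)
branch 2 (rule r2):
nodes: 1:c, 2:c, 3:a, 4:a, 5:b, 6:a
edges: (1,2,k)


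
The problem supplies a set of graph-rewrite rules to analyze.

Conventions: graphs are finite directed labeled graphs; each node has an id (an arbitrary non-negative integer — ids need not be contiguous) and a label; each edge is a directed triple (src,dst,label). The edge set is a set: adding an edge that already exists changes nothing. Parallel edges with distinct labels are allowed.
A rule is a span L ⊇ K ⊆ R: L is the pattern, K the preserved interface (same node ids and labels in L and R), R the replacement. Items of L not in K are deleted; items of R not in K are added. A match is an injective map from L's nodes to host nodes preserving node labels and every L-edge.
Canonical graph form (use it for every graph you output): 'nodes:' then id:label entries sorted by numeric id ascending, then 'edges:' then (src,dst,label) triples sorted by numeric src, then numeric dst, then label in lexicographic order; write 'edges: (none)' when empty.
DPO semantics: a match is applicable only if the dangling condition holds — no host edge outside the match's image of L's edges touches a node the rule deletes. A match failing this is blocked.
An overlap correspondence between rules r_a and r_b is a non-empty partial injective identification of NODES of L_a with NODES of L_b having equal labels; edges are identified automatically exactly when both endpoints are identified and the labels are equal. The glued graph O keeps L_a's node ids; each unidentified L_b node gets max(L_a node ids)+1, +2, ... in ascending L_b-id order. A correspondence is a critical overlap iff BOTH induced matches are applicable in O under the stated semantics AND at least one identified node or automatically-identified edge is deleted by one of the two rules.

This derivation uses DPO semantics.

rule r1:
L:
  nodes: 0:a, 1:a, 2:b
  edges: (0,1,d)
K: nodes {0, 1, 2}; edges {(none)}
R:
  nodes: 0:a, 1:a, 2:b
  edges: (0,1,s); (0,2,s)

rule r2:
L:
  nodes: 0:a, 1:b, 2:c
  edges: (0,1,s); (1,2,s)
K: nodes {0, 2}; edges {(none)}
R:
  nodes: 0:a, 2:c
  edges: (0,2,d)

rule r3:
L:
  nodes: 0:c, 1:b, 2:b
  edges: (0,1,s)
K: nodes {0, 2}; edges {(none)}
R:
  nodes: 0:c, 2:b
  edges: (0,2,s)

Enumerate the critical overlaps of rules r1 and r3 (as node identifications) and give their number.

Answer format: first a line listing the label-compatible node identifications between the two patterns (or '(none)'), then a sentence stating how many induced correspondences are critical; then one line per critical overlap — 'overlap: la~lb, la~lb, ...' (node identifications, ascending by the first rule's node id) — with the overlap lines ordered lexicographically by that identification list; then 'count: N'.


label-compatible node identifications between L(r1) and L(r3): 2~1, 2~2
1 of the induced correspondences is a critical overlap of r1 and r3.
overlap: 2~1
count: 1


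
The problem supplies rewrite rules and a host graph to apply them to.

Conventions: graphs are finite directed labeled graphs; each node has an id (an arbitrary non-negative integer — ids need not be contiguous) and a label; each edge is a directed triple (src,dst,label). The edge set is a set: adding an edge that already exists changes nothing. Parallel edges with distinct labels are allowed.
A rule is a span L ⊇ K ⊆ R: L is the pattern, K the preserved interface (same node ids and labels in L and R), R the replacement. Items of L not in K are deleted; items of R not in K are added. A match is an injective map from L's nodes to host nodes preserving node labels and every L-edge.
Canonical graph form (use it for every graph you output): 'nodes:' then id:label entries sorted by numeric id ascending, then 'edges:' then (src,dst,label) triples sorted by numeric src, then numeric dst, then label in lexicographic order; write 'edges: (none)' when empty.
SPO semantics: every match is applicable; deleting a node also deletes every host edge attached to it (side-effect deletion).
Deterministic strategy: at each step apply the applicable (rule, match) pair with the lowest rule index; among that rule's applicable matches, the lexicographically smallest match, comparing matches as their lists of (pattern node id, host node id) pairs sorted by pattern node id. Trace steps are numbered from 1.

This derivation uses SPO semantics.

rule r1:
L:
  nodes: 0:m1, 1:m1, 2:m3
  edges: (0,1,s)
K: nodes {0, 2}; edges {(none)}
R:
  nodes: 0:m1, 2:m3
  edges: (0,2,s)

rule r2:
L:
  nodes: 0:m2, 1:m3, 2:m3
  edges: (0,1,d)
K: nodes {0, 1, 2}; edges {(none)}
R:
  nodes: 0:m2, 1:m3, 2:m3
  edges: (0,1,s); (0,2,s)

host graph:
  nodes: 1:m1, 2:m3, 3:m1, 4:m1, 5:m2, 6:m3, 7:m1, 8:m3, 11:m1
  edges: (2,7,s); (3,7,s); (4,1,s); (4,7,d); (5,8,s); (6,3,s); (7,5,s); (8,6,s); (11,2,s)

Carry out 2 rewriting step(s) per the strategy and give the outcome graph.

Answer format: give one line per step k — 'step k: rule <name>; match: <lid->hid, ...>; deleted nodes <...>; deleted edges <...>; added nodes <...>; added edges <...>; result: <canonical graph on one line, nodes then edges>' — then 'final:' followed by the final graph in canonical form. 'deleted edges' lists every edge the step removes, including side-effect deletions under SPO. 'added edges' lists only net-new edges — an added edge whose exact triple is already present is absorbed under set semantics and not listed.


step 1: rule r1; match: 0->3, 1->7, 2->2; deleted nodes 7; deleted edges (2,7,s); (3,7,s); (4,7,d); (7,5,s); added nodes (none); added edges (3,2,s); result: nodes: 1:m1, 2:m3, 3:m1, 4:m1, 5:m2, 6:m3, 8:m3, 11:m1 edges: (3,2,s); (4,1,s); (5,8,s); (6,3,s); (8,6,s); (11,2,s)
step 2: rule r1; match: 0->4, 1->1, 2->2; deleted nodes 1; deleted edges (4,1,s); added nodes (none); added edges (4,2,s); result: nodes: 2:m3, 3:m1, 4:m1, 5:m2, 6:m3, 8:m3, 11:m1 edges: (3,2,s); (4,2,s); (5,8,s); (6,3,s); (8,6,s); (11,2,s)
final:
nodes: 2:m3, 3:m1, 4:m1, 5:m2, 6:m3, 8:m3, 11:m1
edges: (3,2,s); (4,2,s); (5,8,s); (6,3,s); (8,6,s); (11,2,s)


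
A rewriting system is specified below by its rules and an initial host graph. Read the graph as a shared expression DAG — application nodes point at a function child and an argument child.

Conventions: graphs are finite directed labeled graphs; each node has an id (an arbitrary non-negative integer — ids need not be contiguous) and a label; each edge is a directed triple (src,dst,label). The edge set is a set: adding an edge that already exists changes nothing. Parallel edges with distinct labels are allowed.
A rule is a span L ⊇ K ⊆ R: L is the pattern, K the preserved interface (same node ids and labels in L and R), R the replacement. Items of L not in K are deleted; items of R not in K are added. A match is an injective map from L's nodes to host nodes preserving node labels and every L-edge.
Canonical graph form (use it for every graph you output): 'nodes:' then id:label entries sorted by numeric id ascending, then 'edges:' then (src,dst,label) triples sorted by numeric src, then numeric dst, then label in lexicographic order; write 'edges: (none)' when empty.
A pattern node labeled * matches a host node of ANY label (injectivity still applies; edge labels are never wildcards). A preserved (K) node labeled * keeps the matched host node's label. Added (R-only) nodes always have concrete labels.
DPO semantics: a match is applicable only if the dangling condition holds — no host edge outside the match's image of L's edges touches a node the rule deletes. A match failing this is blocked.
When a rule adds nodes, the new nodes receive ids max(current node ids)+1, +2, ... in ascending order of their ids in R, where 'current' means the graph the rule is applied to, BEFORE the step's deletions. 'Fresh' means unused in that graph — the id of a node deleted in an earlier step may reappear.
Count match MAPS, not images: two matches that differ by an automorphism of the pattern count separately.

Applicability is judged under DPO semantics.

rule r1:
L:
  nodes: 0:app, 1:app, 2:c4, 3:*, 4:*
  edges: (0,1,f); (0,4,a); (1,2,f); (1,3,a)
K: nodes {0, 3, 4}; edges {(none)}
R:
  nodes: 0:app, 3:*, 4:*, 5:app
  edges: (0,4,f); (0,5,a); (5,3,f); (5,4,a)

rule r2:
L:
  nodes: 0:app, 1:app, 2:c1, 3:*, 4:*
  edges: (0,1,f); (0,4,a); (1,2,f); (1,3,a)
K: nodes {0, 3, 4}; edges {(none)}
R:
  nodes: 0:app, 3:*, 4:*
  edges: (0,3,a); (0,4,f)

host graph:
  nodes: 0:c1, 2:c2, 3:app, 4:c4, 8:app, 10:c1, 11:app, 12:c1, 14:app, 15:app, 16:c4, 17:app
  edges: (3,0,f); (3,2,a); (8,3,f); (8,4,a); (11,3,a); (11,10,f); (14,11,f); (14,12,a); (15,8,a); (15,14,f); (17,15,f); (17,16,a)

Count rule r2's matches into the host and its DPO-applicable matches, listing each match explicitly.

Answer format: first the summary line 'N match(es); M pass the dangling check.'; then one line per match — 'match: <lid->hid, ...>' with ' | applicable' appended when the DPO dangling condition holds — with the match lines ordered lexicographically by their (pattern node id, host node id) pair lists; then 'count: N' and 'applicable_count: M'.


2 match(es); 1 pass the dangling check.
match: 0->8, 1->3, 2->0, 3->2, 4->4
match: 0->14, 1->11, 2->10, 3->3, 4->12 | applicable
count: 2
applicable_count: 1


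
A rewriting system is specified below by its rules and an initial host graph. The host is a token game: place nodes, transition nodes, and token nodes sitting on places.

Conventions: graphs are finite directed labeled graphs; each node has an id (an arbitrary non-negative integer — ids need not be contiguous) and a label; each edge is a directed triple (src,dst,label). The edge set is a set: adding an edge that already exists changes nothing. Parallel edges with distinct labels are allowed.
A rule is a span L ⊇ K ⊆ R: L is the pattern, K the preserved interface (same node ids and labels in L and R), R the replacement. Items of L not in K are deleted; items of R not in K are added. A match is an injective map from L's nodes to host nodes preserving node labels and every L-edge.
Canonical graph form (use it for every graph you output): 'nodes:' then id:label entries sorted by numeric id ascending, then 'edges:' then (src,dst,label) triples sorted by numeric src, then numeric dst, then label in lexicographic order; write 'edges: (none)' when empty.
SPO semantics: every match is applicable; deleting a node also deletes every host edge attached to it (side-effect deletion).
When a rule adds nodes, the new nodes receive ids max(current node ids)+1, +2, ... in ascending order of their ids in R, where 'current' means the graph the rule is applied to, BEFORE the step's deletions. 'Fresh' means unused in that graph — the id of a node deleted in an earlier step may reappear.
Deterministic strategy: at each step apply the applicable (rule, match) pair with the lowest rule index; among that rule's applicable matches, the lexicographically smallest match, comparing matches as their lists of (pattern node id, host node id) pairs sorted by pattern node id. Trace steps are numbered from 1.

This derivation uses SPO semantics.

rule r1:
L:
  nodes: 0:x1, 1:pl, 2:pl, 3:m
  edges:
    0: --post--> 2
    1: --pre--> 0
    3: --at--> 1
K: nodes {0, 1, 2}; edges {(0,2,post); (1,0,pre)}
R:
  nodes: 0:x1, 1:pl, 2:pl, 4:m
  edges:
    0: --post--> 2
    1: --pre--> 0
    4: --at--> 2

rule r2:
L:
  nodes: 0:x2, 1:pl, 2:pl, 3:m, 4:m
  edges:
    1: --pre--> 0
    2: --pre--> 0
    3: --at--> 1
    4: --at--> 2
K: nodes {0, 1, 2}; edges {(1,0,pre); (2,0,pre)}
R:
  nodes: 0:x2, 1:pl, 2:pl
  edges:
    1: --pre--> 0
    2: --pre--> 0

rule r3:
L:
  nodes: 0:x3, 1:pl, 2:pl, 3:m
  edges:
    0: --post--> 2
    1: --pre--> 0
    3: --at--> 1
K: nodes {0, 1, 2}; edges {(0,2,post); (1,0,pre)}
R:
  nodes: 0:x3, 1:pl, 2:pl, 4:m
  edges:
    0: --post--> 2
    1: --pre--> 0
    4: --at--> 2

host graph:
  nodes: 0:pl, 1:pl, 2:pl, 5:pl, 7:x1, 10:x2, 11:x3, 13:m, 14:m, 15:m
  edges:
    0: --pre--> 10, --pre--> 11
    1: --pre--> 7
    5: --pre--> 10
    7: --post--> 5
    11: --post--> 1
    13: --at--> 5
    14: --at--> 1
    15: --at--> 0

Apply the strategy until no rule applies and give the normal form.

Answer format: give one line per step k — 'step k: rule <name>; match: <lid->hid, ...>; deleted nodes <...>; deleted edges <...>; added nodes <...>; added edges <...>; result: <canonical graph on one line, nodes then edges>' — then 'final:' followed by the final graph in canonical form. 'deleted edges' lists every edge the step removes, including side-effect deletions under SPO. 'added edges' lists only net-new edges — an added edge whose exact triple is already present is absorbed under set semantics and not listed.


step 1: rule r1; match: 0->7, 1->1, 2->5, 3->14; deleted nodes 14; deleted edges (14,1,at); added nodes 16; added edges (16,5,at); result: nodes: 0:pl, 1:pl, 2:pl, 5:pl, 7:x1, 10:x2, 11:x3, 13:m, 15:m, 16:m edges: (0,10,pre); (0,11,pre); (1,7,pre); (5,10,pre); (7,5,post); (11,1,post); (13,5,at); (15,0,at); (16,5,at)
step 2: rule r2; match: 0->10, 1->0, 2->5, 3->15, 4->13; deleted nodes 13, 15; deleted edges (13,5,at); (15,0,at); added nodes (none); added edges (none); result: nodes: 0:pl, 1:pl, 2:pl, 5:pl, 7:x1, 10:x2, 11:x3, 16:m edges: (0,10,pre); (0,11,pre); (1,7,pre); (5,10,pre); (7,5,post); (11,1,post); (16,5,at)
final:
nodes: 0:pl, 1:pl, 2:pl, 5:pl, 7:x1, 10:x2, 11:x3, 16:m
edges: (0,10,pre); (0,11,pre); (1,7,pre); (5,10,pre); (7,5,post); (11,1,post); (16,5,at)


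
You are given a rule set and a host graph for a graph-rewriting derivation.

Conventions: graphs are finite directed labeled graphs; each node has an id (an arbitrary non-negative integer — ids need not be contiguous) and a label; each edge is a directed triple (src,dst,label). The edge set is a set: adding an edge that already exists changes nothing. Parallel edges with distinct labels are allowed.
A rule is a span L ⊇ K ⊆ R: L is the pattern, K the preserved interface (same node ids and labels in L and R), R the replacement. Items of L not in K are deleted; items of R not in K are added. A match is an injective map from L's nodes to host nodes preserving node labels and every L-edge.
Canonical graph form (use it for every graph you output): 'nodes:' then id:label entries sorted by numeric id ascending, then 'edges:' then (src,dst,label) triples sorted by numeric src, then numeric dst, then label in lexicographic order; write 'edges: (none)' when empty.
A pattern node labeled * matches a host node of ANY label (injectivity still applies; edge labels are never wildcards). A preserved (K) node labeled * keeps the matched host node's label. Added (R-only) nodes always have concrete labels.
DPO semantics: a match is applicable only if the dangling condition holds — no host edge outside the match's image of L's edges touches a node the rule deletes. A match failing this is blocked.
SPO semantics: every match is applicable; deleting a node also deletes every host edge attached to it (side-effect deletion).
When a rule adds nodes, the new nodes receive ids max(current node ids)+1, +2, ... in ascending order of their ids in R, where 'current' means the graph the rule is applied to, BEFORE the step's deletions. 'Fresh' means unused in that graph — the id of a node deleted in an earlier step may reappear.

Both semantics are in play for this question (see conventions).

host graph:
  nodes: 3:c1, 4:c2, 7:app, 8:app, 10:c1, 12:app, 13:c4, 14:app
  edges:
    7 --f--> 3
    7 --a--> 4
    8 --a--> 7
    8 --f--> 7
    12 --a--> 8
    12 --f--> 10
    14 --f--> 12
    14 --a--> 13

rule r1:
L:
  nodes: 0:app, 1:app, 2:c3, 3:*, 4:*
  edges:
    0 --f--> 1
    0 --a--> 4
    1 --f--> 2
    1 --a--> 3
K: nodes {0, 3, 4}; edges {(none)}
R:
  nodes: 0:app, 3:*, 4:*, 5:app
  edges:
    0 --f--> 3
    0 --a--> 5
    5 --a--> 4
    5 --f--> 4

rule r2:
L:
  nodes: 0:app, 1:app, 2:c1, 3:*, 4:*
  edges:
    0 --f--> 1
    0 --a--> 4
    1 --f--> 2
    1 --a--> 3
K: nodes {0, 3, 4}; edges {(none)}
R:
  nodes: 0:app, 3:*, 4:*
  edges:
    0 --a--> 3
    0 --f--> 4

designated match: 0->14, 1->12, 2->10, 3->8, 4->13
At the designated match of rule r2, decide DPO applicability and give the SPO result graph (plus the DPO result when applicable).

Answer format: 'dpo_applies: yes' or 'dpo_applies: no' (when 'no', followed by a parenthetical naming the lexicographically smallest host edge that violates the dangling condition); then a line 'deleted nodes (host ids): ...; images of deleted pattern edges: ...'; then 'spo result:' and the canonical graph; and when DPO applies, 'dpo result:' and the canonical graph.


dpo_applies: yes
deleted nodes (host ids): 10, 12; images of deleted pattern edges: (12,8,a); (12,10,f); (14,12,f); (14,13,a)
spo result:
nodes: 3:c1, 4:c2, 7:app, 8:app, 13:c4, 14:app
edges: (7,3,f); (7,4,a); (8,7,a); (8,7,f); (14,8,a); (14,13,f)
dpo result:
nodes: 3:c1, 4:c2, 7:app, 8:app, 13:c4, 14:app
edges: (7,3,f); (7,4,a); (8,7,a); (8,7,f); (14,8,a); (14,13,f)


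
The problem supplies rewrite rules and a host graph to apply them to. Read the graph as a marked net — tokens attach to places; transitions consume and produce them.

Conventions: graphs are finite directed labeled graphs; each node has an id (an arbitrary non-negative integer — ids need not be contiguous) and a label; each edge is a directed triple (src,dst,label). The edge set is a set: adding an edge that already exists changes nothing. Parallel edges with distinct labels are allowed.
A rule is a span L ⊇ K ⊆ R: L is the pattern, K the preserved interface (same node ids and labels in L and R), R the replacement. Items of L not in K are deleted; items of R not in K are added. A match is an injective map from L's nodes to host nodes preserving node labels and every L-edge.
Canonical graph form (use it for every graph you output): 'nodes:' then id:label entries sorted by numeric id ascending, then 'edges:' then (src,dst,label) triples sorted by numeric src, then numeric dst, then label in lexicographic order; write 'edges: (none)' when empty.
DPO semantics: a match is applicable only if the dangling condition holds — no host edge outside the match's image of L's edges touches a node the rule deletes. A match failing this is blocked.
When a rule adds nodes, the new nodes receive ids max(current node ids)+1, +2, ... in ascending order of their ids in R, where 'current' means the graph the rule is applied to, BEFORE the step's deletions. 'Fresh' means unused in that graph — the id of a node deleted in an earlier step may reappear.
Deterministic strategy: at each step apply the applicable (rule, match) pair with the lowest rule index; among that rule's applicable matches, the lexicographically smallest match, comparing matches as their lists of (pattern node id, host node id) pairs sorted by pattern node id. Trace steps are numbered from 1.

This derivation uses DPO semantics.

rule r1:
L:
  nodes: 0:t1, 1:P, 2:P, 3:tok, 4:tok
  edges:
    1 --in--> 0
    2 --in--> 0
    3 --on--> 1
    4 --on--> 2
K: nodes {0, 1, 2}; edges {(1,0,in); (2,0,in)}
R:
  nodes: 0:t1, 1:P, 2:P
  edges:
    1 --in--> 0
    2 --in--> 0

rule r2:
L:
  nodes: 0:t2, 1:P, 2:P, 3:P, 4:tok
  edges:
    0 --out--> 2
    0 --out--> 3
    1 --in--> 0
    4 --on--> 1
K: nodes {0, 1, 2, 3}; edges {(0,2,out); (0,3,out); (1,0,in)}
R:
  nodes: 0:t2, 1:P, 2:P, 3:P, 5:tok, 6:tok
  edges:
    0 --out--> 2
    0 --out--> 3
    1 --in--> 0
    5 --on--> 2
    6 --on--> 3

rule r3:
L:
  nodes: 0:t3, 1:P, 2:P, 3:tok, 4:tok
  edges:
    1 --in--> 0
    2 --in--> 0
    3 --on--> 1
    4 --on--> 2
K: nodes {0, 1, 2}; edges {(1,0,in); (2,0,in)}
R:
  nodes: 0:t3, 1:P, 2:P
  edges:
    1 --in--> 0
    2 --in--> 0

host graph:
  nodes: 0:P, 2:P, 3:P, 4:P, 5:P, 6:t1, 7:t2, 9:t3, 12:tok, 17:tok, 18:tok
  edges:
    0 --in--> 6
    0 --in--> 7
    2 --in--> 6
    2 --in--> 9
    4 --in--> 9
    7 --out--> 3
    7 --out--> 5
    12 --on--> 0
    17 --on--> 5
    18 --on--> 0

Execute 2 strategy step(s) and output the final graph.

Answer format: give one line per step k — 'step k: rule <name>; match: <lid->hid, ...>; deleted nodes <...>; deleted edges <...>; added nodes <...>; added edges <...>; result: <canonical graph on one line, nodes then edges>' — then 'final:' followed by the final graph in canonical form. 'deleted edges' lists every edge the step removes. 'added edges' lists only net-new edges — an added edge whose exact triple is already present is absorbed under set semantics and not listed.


step 1: rule r2; match: 0->7, 1->0, 2->3, 3->5, 4->12; deleted nodes 12; deleted edges (12,0,on); added nodes 19, 20; added edges (19,3,on); (20,5,on); result: nodes: 0:P, 2:P, 3:P, 4:P, 5:P, 6:t1, 7:t2, 9:t3, 17:tok, 18:tok, 19:tok, 20:tok edges: (0,6,in); (0,7,in); (2,6,in); (2,9,in); (4,9,in); (7,3,out); (7,5,out); (17,5,on); (18,0,on); (19,3,on); (20,5,on)
step 2: rule r2; match: 0->7, 1->0, 2->3, 3->5, 4->18; deleted nodes 18; deleted edges (18,0,on); added nodes 21, 22; added edges (21,3,on); (22,5,on); result: nodes: 0:P, 2:P, 3:P, 4:P, 5:P, 6:t1, 7:t2, 9:t3, 17:tok, 19:tok, 20:tok, 21:tok, 22:tok edges: (0,6,in); (0,7,in); (2,6,in); (2,9,in); (4,9,in); (7,3,out); (7,5,out); (17,5,on); (19,3,on); (20,5,on); (21,3,on); (22,5,on)
final:
nodes: 0:P, 2:P, 3:P, 4:P, 5:P, 6:t1, 7:t2, 9:t3, 17:tok, 19:tok, 20:tok, 21:tok, 22:tok
edges: (0,6,in); (0,7,in); (2,6,in); (2,9,in); (4,9,in); (7,3,out); (7,5,out); (17,5,on); (19,3,on); (20,5,on); (21,3,on); (22,5,on)


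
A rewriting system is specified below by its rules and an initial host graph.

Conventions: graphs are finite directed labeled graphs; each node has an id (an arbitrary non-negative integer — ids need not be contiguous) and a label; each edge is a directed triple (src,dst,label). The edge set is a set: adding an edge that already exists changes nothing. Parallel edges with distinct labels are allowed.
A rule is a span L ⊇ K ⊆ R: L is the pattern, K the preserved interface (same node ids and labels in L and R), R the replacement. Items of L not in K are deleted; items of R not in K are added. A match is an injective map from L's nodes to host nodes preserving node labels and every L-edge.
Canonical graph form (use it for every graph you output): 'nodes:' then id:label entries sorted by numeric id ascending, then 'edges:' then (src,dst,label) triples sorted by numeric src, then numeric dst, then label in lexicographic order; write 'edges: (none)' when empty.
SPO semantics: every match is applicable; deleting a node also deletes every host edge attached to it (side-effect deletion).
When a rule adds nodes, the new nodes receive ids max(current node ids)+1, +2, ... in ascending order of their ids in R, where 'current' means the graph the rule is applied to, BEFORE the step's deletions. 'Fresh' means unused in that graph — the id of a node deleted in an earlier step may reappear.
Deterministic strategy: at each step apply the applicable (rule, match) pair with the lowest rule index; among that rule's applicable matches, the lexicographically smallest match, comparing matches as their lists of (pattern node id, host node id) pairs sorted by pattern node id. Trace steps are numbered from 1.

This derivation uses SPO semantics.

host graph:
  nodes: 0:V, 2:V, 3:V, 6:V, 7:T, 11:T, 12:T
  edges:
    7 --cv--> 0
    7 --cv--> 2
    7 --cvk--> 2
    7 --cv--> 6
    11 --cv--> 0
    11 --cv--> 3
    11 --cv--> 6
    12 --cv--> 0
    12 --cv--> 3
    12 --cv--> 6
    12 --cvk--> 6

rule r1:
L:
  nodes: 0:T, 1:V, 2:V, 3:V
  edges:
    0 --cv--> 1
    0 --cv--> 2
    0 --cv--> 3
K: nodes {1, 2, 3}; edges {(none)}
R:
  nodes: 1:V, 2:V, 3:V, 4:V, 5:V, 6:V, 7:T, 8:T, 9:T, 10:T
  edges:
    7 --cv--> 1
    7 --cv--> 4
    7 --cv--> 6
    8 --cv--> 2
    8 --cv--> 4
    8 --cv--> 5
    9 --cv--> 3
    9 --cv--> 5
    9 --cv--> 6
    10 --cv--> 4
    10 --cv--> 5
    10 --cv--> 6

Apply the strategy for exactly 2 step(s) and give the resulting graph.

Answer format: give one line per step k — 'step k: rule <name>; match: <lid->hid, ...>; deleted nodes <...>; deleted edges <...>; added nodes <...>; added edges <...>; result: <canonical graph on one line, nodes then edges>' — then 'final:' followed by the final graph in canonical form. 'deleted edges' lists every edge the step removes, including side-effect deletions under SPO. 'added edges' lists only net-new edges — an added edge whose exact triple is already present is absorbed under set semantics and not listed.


step 1: rule r1; match: 0->7, 1->0, 2->2, 3->6; deleted nodes 7; deleted edges (7,0,cv); (7,2,cv); (7,2,cvk); (7,6,cv); added nodes 13, 14, 15, 16, 17, 18, 19; added edges (16,0,cv); (16,13,cv); (16,15,cv); (17,2,cv); (17,13,cv); (17,14,cv); (18,6,cv); (18,14,cv); (18,15,cv); (19,13,cv); (19,14,cv); (19,15,cv); result: nodes: 0:V, 2:V, 3:V, 6:V, 11:T, 12:T, 13:V, 14:V, 15:V, 16:T, 17:T, 18:T, 19:T edges: (11,0,cv); (11,3,cv); (11,6,cv); (12,0,cv); (12,3,cv); (12,6,cv); (12,6,cvk); (16,0,cv); (16,13,cv); (16,15,cv); (17,2,cv); (17,13,cv); (17,14,cv); (18,6,cv); (18,14,cv); (18,15,cv); (19,13,cv); (19,14,cv); (19,15,cv)
step 2: rule r1; match: 0->11, 1->0, 2->3, 3->6; deleted nodes 11; deleted edges (11,0,cv); (11,3,cv); (11,6,cv); added nodes 20, 21, 22, 23, 24, 25, 26; added edges (23,0,cv); (23,20,cv); (23,22,cv); (24,3,cv); (24,20,cv); (24,21,cv); (25,6,cv); (25,21,cv); (25,22,cv); (26,20,cv); (26,21,cv); (26,22,cv); result: nodes: 0:V, 2:V, 3:V, 6:V, 12:T, 13:V, 14:V, 15:V, 16:T, 17:T, 18:T, 19:T, 20:V, 21:V, 22:V, 23:T, 24:T, 25:T, 26:T edges: (12,0,cv); (12,3,cv); (12,6,cv); (12,6,cvk); (16,0,cv); (16,13,cv); (16,15,cv); (17,2,cv); (17,13,cv); (17,14,cv); (18,6,cv); (18,14,cv); (18,15,cv); (19,13,cv); (19,14,cv); (19,15,cv); (23,0,cv); (23,20,cv); (23,22,cv); (24,3,cv); (24,20,cv); (24,21,cv); (25,6,cv); (25,21,cv); (25,22,cv); (26,20,cv); (26,21,cv); (26,22,cv)
final:
nodes: 0:V, 2:V, 3:V, 6:V, 12:T, 13:V, 14:V, 15:V, 16:T, 17:T, 18:T, 19:T, 20:V, 21:V, 22:V, 23:T, 24:T, 25:T, 26:T
edges: (12,0,cv); (12,3,cv); (12,6,cv); (12,6,cvk); (16,0,cv); (16,13,cv); (16,15,cv); (17,2,cv); (17,13,cv); (17,14,cv); (18,6,cv); (18,14,cv); (18,15,cv); (19,13,cv); (19,14,cv); (19,15,cv); (23,0,cv); (23,20,cv); (23,22,cv); (24,3,cv); (24,20,cv); (24,21,cv); (25,6,cv); (25,21,cv); (25,22,cv); (26,20,cv); (26,21,cv); (26,22,cv)


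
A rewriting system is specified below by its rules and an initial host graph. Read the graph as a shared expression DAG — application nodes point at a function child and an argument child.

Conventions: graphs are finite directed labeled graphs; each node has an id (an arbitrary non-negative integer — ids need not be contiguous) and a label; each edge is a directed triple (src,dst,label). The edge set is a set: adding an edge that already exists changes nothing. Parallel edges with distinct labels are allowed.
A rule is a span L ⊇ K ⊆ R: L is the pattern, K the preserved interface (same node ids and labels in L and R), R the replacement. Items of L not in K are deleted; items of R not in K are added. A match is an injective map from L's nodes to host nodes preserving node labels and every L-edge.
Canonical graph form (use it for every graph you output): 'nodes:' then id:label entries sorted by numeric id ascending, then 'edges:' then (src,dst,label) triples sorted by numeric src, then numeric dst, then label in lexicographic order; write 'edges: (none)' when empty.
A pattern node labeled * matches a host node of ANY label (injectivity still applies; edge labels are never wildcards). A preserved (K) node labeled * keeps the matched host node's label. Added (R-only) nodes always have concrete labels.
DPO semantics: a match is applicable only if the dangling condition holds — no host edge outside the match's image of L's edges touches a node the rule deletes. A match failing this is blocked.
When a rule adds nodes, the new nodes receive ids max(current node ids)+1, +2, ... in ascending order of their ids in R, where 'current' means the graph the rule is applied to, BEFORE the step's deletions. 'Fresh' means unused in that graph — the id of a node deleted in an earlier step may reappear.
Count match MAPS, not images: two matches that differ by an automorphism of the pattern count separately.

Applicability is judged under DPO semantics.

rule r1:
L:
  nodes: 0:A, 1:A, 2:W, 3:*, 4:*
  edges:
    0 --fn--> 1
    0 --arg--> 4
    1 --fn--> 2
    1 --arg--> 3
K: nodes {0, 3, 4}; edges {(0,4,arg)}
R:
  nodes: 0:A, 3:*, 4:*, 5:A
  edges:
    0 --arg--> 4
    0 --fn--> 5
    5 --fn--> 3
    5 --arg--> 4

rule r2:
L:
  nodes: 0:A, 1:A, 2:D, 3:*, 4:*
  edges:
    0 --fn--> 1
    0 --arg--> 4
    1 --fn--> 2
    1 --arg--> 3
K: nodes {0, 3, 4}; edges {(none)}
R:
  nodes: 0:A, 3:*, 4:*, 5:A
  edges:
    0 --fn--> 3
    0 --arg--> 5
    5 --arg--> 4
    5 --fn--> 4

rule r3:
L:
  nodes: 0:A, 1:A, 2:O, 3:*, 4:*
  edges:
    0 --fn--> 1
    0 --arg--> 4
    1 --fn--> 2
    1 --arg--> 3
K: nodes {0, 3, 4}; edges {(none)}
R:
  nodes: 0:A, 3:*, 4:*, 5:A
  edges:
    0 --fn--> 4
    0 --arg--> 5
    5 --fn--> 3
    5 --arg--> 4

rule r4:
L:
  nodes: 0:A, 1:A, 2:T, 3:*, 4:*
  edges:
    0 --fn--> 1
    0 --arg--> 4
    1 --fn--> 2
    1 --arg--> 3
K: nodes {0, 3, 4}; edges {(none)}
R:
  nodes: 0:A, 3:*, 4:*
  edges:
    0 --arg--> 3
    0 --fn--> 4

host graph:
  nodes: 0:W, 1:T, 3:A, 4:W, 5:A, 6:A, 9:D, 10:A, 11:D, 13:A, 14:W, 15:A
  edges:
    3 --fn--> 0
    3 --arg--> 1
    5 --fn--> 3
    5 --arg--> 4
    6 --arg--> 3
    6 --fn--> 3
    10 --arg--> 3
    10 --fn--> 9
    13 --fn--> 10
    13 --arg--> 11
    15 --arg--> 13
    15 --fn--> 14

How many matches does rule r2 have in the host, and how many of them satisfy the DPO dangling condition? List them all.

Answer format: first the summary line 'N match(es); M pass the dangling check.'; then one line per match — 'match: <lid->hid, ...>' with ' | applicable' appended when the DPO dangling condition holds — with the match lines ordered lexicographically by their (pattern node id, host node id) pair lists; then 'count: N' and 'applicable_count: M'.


1 match(es); 1 pass the dangling check.
match: 0->13, 1->10, 2->9, 3->3, 4->11 | applicable
count: 1
applicable_count: 1


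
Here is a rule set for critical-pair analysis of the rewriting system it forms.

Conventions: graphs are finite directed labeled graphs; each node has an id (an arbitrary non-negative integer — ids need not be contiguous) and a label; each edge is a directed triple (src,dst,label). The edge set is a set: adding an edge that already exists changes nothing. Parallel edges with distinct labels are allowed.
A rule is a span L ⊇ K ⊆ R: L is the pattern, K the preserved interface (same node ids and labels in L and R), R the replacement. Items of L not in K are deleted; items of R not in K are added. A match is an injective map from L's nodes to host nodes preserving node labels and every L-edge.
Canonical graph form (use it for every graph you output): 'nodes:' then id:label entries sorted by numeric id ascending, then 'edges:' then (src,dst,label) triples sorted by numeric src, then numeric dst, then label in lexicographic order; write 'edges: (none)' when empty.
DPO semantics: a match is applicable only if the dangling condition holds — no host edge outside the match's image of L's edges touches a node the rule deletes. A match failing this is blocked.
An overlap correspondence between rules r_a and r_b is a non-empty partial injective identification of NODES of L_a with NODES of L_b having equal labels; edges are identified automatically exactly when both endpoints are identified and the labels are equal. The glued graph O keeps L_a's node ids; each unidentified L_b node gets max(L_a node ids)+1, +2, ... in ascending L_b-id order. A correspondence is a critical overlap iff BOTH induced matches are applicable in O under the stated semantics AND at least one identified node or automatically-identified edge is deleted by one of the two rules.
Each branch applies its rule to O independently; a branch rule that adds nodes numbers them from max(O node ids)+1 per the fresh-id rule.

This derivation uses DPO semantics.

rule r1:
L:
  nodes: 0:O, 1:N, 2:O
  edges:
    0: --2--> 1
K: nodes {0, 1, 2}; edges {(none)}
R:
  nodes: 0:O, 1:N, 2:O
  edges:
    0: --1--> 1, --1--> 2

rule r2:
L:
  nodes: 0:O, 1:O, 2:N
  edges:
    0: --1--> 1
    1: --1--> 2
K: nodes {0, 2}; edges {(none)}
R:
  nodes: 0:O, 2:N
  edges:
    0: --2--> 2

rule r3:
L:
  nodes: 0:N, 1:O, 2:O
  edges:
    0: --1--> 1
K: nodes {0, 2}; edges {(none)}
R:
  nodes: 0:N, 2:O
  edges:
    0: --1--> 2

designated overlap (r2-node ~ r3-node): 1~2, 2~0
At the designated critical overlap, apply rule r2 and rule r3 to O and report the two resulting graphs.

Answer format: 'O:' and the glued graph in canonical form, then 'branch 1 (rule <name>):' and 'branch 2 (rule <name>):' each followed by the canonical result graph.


O:
nodes: 0:O, 1:O, 2:N, 3:O
edges: (0,1,1); (1,2,1); (2,3,1)
branch 1 (rule r2):
nodes: 0:O, 2:N, 3:O
edges: (0,2,2); (2,3,1)
branch 2 (rule r3):
nodes: 0:O, 1:O, 2:N
edges: (0,1,1); (1,2,1); (2,1,1)
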